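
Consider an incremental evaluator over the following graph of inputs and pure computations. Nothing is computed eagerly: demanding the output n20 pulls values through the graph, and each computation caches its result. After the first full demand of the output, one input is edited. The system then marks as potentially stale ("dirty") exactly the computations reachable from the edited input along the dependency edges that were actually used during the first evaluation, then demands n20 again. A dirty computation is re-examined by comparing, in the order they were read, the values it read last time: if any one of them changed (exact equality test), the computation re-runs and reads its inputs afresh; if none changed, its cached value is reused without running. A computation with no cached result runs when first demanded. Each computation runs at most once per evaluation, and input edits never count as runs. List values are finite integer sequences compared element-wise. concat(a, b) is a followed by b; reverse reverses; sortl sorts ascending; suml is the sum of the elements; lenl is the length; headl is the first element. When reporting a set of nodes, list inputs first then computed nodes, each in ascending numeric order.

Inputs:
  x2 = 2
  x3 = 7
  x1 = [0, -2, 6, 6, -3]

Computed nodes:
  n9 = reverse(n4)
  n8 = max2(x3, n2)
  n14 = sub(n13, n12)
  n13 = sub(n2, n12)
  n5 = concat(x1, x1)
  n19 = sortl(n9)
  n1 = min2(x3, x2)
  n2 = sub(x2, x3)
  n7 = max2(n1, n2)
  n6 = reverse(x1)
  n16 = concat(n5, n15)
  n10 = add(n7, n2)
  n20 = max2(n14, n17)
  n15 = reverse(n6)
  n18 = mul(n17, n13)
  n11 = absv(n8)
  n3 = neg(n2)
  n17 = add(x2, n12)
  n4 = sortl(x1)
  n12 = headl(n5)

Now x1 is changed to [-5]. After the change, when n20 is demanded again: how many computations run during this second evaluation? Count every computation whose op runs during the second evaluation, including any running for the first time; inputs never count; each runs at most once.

Initial pass — values computed on the first demand:
  n2 = sub(2, 7) = -5
  n5 = concat([0, -2, 6, 6, -3], [0, -2, 6, 6, -3]) = [0, -2, 6, 6, -3, 0, -2, 6, 6, -3]
  n12 = headl([0, -2, 6, 6, -3, 0, -2, 6, 6, -3]) = 0
  n13 = sub(-5, 0) = -5
  n14 = sub(-5, 0) = -5
  n17 = add(2, 0) = 2
  n20 = max2(-5, 2) = 2

Second demand — change propagation:
  n5: re-runs because x1 [0, -2, 6, 6, -3]->[-5]; x1 [0, -2, 6, 6, -3]->[-5]; new result [-5, -5].
  n12: re-runs because n5 [0, -2, 6, 6, -3, 0, -2, 6, 6, -3]->[-5, -5]; new result -5.
  n13: re-runs because n12 0->-5; new result 0.
  n14: re-runs because n13 -5->0; n12 0->-5; new result 5.
  n17: re-runs because n12 0->-5; new result -3.
  n20: re-runs because n14 -5->5; n17 2->-3; new result 5.

Run set: n5, n12, n13, n14, n17, n20 (6 run).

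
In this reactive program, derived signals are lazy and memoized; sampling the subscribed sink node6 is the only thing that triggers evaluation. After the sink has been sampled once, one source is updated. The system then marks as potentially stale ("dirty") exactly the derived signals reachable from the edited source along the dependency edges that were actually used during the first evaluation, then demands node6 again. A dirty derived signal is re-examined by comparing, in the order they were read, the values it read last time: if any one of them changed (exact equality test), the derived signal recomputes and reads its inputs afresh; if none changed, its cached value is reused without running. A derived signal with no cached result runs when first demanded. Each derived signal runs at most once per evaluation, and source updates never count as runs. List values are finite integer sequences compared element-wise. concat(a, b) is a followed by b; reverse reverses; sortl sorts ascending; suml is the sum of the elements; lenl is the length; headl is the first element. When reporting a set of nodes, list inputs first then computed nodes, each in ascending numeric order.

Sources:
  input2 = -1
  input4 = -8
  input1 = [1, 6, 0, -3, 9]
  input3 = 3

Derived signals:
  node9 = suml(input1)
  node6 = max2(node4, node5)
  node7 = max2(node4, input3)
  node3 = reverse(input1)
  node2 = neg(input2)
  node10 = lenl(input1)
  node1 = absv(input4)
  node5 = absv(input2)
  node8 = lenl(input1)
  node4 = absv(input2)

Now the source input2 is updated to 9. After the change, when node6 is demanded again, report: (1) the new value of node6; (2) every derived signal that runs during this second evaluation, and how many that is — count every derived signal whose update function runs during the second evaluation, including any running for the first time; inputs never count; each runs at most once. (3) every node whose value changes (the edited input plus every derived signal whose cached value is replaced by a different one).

Demanding node6 again yields 9.
3 derived signals run: node4, node5, node6.
The nodes whose values change: input2, node4, node5, node6.

First demand of the output computes:
  node4 = absv(-1) = 1
  node5 = absv(-1) = 1
  node6 = max2(1, 1) = 1

After the edit, cleaning proceeds:
  node4: a read changed (input2 -1->9) — executes, giving 9.
  node5: a read changed (input2 -1->9) — executes, giving 9.
  node6: a read changed (node4 1->9; node5 1->9) — executes, giving 9.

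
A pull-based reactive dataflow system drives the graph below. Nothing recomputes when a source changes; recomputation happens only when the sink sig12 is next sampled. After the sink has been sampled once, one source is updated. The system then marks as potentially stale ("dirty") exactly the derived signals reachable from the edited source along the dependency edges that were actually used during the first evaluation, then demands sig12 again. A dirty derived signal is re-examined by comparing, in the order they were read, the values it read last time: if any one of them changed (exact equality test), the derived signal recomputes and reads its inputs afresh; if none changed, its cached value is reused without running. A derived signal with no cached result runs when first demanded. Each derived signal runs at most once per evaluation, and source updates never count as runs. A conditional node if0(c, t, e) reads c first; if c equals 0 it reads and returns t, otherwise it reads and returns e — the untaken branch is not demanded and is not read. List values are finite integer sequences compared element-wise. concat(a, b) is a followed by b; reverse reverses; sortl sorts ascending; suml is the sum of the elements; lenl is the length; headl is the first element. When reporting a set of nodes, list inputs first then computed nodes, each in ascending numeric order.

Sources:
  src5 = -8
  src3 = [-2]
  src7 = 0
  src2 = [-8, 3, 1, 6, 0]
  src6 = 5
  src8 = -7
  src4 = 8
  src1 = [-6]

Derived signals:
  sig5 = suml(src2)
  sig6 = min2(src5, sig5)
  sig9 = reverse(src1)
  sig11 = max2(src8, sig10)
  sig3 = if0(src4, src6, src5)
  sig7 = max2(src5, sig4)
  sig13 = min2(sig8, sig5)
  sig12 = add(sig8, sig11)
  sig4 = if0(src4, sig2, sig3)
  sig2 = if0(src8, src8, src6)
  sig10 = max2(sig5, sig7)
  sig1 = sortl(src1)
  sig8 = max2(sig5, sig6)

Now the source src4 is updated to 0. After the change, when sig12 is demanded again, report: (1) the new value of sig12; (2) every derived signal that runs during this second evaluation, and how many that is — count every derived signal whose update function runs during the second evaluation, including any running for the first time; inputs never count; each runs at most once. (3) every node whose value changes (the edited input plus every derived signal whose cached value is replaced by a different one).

First evaluation (everything demanded from the output):
  sig3 = if0(src4=8 -> else branch src5) = -8
  sig4 = if0(src4=8 -> else branch sig3) = -8
  sig5 = suml([-8, 3, 1, 6, 0]) = 2
  sig6 = min2(-8, 2) = -8
  sig7 = max2(-8, -8) = -8
  sig8 = max2(2, -8) = 2
  sig10 = max2(2, -8) = 2
  sig11 = max2(-7, 2) = 2
  sig12 = add(2, 2) = 4

Propagation after the edit:
  sig2: demanded for the first time — runs, produces 5.
  sig3: marked dirty but never re-examined — demand shifted away from it.
  sig4: runs — src4 8->0; result 5.
  sig7: runs — sig4 -8->5; result 5.
  sig10: runs — sig7 -8->5; result 5.
  sig11: runs — sig10 2->5; result 5.
  sig12: runs — sig11 2->5; result 7.

Key observation: a condition flipped, so demand moved to the other branch — sig3 is never re-examined.

New value of sig12: 7.
Derived signals that run: sig2, sig4, sig7, sig10, sig11, sig12 — 6 in total.
Values that change: src4, sig4, sig7, sig10, sig11, sig12.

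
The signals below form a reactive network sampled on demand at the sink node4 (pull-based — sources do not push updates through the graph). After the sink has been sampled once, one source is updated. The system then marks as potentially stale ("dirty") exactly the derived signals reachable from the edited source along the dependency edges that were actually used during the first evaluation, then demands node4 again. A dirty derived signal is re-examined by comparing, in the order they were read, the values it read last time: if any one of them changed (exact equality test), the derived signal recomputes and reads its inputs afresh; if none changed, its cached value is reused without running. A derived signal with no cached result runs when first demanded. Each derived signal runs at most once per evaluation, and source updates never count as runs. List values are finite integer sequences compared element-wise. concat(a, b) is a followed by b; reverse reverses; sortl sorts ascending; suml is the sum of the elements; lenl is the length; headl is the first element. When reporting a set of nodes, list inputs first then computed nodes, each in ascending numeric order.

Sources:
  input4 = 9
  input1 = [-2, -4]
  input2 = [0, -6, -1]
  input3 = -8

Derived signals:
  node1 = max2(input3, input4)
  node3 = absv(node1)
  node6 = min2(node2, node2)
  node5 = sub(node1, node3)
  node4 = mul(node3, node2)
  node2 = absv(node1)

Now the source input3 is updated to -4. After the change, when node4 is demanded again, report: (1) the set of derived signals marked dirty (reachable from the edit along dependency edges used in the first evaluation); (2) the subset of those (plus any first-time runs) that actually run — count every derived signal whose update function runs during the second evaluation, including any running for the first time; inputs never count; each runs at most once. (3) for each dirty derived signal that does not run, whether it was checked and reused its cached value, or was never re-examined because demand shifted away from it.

Dirty set: node1, node2, node3, node4.
Run set: node1 (1 run).
Re-examined without running (cache reused): node2, node3, node4.
The important point: node1 recomputes to an identical value, and the output ends up unchanged.

Initial pass — values computed on the first demand:
  node1 = max2(-8, 9) = 9
  node2 = absv(9) = 9
  node3 = absv(9) = 9
  node4 = mul(9, 9) = 81

Second demand — change propagation:
  node1: re-runs because input3 -8->-4; new result 9 (unchanged).
  node2: re-examined; everything it read last time is the same (node1 unchanged) — cache 9 kept, no run.
  node3: re-examined; everything it read last time is the same (node1 unchanged) — cache 9 kept, no run.
  node4: re-examined; everything it read last time is the same (node3 unchanged, node2 unchanged) — cache 81 kept, no run.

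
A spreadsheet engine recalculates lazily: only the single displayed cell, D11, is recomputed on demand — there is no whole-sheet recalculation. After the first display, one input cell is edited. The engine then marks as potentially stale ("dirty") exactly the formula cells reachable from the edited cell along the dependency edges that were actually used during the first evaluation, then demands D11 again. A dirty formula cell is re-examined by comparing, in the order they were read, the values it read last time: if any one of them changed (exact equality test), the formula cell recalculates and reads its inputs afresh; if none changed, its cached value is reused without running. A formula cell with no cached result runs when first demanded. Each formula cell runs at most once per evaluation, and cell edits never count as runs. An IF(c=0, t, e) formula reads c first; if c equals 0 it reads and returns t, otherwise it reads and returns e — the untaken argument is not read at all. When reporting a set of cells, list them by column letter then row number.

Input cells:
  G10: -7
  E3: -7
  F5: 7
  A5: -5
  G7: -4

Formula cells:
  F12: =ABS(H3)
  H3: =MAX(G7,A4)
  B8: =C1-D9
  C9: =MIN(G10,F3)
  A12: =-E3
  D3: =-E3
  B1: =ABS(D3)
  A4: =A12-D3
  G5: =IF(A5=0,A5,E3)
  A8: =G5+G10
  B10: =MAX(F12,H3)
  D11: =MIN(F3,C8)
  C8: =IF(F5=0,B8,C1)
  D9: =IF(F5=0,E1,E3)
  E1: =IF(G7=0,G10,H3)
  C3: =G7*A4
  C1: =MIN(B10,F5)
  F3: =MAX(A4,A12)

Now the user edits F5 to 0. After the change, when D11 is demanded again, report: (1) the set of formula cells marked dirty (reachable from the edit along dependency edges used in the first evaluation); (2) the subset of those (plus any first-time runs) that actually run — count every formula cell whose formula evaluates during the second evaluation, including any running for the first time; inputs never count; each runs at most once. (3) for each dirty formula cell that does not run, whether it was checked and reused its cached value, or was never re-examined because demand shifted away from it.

First evaluation (everything demanded from the output):
  A12 = -(-7) = 7
  D3 = -(-7) = 7
  A4 = 7 - 7 = 0
  F3 = MAX(0, 7) = 7
  H3 = MAX(-4, 0) = 0
  F12 = ABS(0) = 0
  B10 = MAX(0, 0) = 0
  C1 = MIN(0, 7) = 0
  C8 = IF(F5=0: F5=7 -> else branch C1) = 0
  D11 = MIN(7, 0) = 0

Propagation after the edit:
  C1: runs — F5 7->0; result 0 (same value as before).
  E1: demanded for the first time — runs, produces 0.
  D9: demanded for the first time — runs, produces 0.
  B8: demanded for the first time — runs, produces 0.
  C8: runs — F5 7->0; result 0 (same value as before).
  D11: checked — values it read are unchanged (F3 unchanged, C8 unchanged); reused cached 0 without running.

Key observation: a condition flipped, so demand reaches new nodes — B8, D9, E1 run for the first time.

Marked dirty: C1, C8, D11.
Formula cells that run: B8, C1, C8, D9, E1 — 5 in total.
Checked but reused from cache: D11.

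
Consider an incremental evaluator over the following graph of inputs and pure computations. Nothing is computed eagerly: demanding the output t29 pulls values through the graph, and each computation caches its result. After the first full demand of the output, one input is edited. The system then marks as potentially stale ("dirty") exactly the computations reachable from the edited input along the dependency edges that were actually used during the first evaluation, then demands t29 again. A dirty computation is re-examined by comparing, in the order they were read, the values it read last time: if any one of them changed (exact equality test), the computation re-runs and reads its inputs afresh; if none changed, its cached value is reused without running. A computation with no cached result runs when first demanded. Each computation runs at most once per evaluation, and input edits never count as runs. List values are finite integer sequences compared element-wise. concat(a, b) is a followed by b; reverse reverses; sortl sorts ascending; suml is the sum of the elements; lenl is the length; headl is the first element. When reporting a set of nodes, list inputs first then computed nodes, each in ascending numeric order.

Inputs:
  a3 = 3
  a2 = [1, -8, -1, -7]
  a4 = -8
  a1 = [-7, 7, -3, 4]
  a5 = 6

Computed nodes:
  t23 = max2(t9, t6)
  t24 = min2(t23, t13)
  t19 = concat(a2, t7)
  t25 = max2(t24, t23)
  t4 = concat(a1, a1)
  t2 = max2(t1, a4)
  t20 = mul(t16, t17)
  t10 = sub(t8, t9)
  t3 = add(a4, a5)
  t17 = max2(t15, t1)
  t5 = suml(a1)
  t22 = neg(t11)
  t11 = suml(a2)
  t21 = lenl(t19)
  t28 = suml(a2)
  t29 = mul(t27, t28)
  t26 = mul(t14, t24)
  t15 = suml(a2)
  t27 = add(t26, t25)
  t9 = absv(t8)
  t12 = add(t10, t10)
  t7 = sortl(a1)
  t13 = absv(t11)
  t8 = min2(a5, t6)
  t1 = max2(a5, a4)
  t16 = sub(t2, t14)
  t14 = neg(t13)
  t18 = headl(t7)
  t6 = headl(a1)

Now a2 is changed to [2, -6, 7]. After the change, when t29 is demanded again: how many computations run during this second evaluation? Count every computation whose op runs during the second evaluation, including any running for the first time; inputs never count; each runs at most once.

Run set: t11, t13, t14, t24, t25, t26, t27, t28, t29 (9 run).

Initial pass — values computed on the first demand:
  t6 = headl([-7, 7, -3, 4]) = -7
  t8 = min2(6, -7) = -7
  t9 = absv(-7) = 7
  t11 = suml([1, -8, -1, -7]) = -15
  t13 = absv(-15) = 15
  t14 = neg(15) = -15
  t23 = max2(7, -7) = 7
  t24 = min2(7, 15) = 7
  t25 = max2(7, 7) = 7
  t26 = mul(-15, 7) = -105
  t27 = add(-105, 7) = -98
  t28 = suml([1, -8, -1, -7]) = -15
  t29 = mul(-98, -15) = 1470

Second demand — change propagation:
  t11: re-runs because a2 [1, -8, -1, -7]->[2, -6, 7]; new result 3.
  t13: re-runs because t11 -15->3; new result 3.
  t14: re-runs because t13 15->3; new result -3.
  t24: re-runs because t13 15->3; new result 3.
  t25: re-runs because t24 7->3; new result 7 (unchanged).
  t26: re-runs because t14 -15->-3; t24 7->3; new result -9.
  t27: re-runs because t26 -105->-9; new result -2.
  t28: re-runs because a2 [1, -8, -1, -7]->[2, -6, 7]; new result 3.
  t29: re-runs because t27 -98->-2; t28 -15->3; new result -6.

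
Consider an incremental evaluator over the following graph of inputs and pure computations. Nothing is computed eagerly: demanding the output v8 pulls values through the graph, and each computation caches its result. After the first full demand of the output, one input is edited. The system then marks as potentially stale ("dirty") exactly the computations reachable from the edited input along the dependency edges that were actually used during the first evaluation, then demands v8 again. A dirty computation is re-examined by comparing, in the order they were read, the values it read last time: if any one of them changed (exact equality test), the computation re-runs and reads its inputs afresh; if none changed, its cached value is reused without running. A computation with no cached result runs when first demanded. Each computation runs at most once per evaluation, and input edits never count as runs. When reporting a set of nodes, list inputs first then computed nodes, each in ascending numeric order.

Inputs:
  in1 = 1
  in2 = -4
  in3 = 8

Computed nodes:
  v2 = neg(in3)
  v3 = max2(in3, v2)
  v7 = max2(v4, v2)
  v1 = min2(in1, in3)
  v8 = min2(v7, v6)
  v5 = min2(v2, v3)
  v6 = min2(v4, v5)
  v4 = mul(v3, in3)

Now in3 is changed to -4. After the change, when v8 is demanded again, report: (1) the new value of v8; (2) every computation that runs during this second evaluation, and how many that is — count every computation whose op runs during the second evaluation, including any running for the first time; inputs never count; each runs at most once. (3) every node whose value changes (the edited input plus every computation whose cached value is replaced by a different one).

Initial pass — values computed on the first demand:
  v2 = neg(8) = -8
  v3 = max2(8, -8) = 8
  v4 = mul(8, 8) = 64
  v5 = min2(-8, 8) = -8
  v6 = min2(64, -8) = -8
  v7 = max2(64, -8) = 64
  v8 = min2(64, -8) = -8

Second demand — change propagation:
  v2: re-runs because in3 8->-4; new result 4.
  v3: re-runs because in3 8->-4; v2 -8->4; new result 4.
  v4: re-runs because v3 8->4; in3 8->-4; new result -16.
  v5: re-runs because v2 -8->4; v3 8->4; new result 4.
  v6: re-runs because v4 64->-16; v5 -8->4; new result -16.
  v7: re-runs because v4 64->-16; v2 -8->4; new result 4.
  v8: re-runs because v7 64->4; v6 -8->-16; new result -16.

v8 now evaluates to -16.
Run set: v2, v3, v4, v5, v6, v7, v8 (7 run).
Changed values: in3, v2, v3, v4, v5, v6, v7, v8.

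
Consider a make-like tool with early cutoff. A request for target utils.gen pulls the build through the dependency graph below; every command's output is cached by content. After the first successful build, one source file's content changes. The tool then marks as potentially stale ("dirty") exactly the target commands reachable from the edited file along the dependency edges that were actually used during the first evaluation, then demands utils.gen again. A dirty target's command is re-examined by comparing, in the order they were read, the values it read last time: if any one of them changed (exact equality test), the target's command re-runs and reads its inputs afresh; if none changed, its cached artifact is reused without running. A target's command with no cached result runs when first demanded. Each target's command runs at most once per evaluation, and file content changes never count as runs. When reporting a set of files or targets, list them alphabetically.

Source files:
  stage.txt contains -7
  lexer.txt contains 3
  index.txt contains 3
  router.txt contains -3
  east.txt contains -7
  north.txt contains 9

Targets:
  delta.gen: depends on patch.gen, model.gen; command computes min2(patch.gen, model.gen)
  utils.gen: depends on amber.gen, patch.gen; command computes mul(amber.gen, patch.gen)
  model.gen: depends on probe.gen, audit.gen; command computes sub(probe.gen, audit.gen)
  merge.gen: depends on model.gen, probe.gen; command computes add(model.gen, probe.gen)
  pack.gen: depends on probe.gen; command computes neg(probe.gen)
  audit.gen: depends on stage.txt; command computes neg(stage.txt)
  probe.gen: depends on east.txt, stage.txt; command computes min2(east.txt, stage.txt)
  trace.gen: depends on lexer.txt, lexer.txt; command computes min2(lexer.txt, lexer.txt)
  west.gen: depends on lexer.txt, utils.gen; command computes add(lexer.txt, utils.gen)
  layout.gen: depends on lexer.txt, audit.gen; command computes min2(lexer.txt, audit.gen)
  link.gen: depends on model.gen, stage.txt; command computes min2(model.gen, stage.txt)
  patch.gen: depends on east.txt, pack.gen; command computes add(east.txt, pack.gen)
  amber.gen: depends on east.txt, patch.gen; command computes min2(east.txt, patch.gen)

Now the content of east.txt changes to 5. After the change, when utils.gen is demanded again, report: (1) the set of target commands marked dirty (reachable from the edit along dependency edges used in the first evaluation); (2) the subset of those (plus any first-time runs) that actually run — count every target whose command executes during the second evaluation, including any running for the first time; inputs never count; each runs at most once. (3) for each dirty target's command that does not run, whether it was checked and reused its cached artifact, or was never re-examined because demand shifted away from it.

The edit dirties: amber.gen, pack.gen, patch.gen, probe.gen, utils.gen.
4 target commands run: amber.gen, patch.gen, probe.gen, utils.gen.
Cache hits after checking: pack.gen.
Note where the cutoff bites: pack.gen is checked, finds nothing changed, and keeps its cache.

First demand of the output computes:
  probe.gen = min2(-7, -7) = -7
  pack.gen = neg(-7) = 7
  patch.gen = add(-7, 7) = 0
  amber.gen = min2(-7, 0) = -7
  utils.gen = mul(-7, 0) = 0

After the edit, cleaning proceeds:
  probe.gen: a read changed (east.txt -7->5) — executes, giving -7 — identical to its old value.
  pack.gen: dirty, but its reads are unchanged (probe.gen unchanged); cached 7 stands.
  patch.gen: a read changed (east.txt -7->5) — executes, giving 12.
  amber.gen: a read changed (east.txt -7->5; patch.gen 0->12) — executes, giving 5.
  utils.gen: a read changed (amber.gen -7->5; patch.gen 0->12) — executes, giving 60.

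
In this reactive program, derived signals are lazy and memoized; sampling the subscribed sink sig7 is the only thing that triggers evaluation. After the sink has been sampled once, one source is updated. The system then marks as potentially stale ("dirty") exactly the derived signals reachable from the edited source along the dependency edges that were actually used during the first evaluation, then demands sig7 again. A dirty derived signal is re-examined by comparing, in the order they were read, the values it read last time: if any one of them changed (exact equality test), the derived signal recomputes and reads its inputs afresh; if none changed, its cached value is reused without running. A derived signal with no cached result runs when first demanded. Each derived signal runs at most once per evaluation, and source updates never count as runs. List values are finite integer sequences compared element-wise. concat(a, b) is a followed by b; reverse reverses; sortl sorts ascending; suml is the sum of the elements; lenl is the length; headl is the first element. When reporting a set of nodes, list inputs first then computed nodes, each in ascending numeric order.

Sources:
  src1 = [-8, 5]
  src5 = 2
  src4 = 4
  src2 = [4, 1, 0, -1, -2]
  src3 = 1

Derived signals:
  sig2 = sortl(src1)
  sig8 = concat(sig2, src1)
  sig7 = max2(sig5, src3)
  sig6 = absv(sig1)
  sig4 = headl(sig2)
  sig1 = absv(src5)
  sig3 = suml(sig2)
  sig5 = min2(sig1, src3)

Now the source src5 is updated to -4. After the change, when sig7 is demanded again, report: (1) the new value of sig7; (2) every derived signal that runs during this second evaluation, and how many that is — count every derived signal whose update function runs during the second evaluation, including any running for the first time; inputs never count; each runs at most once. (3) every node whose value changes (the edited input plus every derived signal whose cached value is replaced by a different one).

Demanding sig7 again yields 1.
2 derived signals run: sig1, sig5.
The nodes whose values change: src5, sig1.
Note the absorption at sig5: it re-runs yet its value is the same, leaving the output's value untouched.

First demand of the output computes:
  sig1 = absv(2) = 2
  sig5 = min2(2, 1) = 1
  sig7 = max2(1, 1) = 1

After the edit, cleaning proceeds:
  sig1: a read changed (src5 2->-4) — executes, giving 4.
  sig5: a read changed (sig1 2->4) — executes, giving 1 — identical to its old value.
  sig7: dirty, but its reads are unchanged (sig5 unchanged, src3 unchanged); cached 1 stands.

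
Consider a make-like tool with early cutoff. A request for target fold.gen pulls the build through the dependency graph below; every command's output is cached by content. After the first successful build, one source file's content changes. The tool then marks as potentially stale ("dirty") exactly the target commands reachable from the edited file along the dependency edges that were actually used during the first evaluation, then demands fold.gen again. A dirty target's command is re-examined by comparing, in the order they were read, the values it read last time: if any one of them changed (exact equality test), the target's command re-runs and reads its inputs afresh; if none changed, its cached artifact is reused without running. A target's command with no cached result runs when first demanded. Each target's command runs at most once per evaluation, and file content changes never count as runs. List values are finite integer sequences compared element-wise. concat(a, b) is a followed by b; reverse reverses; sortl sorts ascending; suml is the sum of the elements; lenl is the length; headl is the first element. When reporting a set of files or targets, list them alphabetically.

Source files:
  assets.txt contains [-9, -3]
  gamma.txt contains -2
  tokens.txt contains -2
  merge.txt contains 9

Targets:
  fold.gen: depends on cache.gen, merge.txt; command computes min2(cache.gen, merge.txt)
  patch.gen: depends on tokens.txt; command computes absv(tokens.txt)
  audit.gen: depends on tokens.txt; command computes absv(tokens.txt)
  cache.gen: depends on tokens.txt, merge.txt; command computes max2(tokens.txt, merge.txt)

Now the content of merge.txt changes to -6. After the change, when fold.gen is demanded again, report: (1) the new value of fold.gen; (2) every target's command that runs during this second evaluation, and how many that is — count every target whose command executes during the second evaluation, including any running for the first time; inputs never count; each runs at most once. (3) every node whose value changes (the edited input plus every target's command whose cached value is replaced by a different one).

Demanding fold.gen again yields -6.
2 target commands run: cache.gen, fold.gen.
The nodes whose values change: cache.gen, fold.gen, merge.txt.

First demand of the output computes:
  cache.gen = max2(-2, 9) = 9
  fold.gen = min2(9, 9) = 9

After the edit, cleaning proceeds:
  cache.gen: a read changed (merge.txt 9->-6) — executes, giving -2.
  fold.gen: a read changed (cache.gen 9->-2; merge.txt 9->-6) — executes, giving -6.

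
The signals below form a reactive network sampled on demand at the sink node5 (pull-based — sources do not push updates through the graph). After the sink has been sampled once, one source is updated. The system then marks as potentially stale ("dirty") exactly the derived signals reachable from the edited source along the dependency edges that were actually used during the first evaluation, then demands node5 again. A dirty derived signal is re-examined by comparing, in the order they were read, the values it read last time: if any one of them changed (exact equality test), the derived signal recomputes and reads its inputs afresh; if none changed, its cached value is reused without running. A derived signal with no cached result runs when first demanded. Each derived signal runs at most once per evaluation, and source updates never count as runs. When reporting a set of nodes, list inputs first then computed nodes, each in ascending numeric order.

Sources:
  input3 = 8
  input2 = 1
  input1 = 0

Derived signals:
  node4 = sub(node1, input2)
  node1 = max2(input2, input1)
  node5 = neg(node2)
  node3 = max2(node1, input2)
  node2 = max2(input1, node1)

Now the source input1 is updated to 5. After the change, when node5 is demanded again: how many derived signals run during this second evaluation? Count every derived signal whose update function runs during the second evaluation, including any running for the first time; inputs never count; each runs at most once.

Run set: node1, node2, node5 (3 run).

Initial pass — values computed on the first demand:
  node1 = max2(1, 0) = 1
  node2 = max2(0, 1) = 1
  node5 = neg(1) = -1

Second demand — change propagation:
  node1: re-runs because input1 0->5; new result 5.
  node2: re-runs because input1 0->5; node1 1->5; new result 5.
  node5: re-runs because node2 1->5; new result -5.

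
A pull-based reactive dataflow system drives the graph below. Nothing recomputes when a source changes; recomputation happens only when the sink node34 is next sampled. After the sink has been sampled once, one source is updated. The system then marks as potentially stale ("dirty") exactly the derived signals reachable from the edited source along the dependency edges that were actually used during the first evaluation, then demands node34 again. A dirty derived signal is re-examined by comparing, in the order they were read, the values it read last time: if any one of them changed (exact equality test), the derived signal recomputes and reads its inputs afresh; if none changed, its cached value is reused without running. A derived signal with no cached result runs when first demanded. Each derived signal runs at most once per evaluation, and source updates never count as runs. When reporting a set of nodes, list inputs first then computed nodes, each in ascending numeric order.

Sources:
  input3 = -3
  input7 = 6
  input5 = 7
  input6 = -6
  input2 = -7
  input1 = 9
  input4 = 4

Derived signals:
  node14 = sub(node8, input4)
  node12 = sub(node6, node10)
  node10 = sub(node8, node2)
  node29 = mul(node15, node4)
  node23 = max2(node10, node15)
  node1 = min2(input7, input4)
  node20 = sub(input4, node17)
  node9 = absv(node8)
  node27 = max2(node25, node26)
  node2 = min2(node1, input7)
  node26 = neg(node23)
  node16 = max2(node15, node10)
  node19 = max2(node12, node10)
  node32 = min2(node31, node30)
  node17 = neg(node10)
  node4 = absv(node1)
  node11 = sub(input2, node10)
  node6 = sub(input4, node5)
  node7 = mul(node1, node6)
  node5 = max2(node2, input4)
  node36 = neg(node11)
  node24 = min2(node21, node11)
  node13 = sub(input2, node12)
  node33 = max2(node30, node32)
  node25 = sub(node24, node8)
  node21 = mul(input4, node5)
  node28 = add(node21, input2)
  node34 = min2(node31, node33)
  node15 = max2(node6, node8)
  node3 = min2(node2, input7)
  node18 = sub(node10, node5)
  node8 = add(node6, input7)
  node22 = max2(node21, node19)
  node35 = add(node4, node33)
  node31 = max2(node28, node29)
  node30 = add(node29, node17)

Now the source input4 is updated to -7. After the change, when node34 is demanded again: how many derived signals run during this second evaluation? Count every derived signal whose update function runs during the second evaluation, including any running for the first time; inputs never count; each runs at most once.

Derived signals that run: node1, node2, node4, node5, node6, node10, node17, node21, node28, node29, node30, node31, node32, node33, node34 — 15 in total.
Key observation: the cutoff stops propagation at node8 — its inputs' values are unchanged, so it reuses its cache.

First evaluation (everything demanded from the output):
  node1 = min2(6, 4) = 4
  node2 = min2(4, 6) = 4
  node4 = absv(4) = 4
  node5 = max2(4, 4) = 4
  node6 = sub(4, 4) = 0
  node8 = add(0, 6) = 6
  node10 = sub(6, 4) = 2
  node15 = max2(0, 6) = 6
  node17 = neg(2) = -2
  node21 = mul(4, 4) = 16
  node28 = add(16, -7) = 9
  node29 = mul(6, 4) = 24
  node30 = add(24, -2) = 22
  node31 = max2(9, 24) = 24
  node32 = min2(24, 22) = 22
  node33 = max2(22, 22) = 22
  node34 = min2(24, 22) = 22

Propagation after the edit:
  node1: runs — input4 4->-7; result -7.
  node2: runs — node1 4->-7; result -7.
  node4: runs — node1 4->-7; result 7.
  node5: runs — node2 4->-7; input4 4->-7; result -7.
  node6: runs — input4 4->-7; node5 4->-7; result 0 (same value as before).
  node8: checked — values it read are unchanged (node6 unchanged, input7 unchanged); reused cached 6 without running.
  node10: runs — node2 4->-7; result 13.
  node15: checked — values it read are unchanged (node6 unchanged, node8 unchanged); reused cached 6 without running.
  node17: runs — node10 2->13; result -13.
  node21: runs — input4 4->-7; node5 4->-7; result 49.
  node28: runs — node21 16->49; result 42.
  node29: runs — node4 4->7; result 42.
  node30: runs — node29 24->42; node17 -2->-13; result 29.
  node31: runs — node28 9->42; node29 24->42; result 42.
  node32: runs — node31 24->42; node30 22->29; result 29.
  node33: runs — node30 22->29; node32 22->29; result 29.
  node34: runs — node31 24->42; node33 22->29; result 29.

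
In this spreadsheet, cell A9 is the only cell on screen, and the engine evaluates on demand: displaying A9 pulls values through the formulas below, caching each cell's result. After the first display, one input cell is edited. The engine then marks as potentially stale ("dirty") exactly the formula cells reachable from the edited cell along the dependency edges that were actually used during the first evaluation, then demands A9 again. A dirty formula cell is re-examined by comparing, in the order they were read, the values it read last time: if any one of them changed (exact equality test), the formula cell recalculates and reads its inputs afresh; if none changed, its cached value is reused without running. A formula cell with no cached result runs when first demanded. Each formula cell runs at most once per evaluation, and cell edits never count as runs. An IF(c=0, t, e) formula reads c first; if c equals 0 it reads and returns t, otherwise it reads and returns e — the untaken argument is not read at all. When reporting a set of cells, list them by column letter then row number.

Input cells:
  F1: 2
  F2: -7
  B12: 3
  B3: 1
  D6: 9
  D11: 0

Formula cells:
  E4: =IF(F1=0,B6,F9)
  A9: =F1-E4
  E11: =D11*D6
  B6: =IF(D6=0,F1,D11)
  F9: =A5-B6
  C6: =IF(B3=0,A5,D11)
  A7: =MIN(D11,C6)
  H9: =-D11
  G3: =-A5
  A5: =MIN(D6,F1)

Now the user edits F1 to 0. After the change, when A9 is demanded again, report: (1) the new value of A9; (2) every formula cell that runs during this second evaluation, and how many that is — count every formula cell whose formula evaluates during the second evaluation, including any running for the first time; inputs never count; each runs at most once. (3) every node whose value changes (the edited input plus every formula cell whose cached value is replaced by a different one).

A9 now evaluates to 0.
Run set: A9, E4 (2 run).
Changed values: E4, F1.
The important point: the flipped condition redirects demand; A5, F9 are left stale, never re-checked.

Initial pass — values computed on the first demand:
  A5 = MIN(9, 2) = 2
  B6 = IF(D6=0: D6=9 -> else branch D11) = 0
  F9 = 2 - 0 = 2
  E4 = IF(F1=0: F1=2 -> else branch F9) = 2
  A9 = 2 - 2 = 0

Second demand — change propagation:
  A5: dirty yet unreached — the second evaluation never asks for it.
  F9: dirty yet unreached — the second evaluation never asks for it.
  E4: re-runs because F1 2->0; new result 0.
  A9: re-runs because F1 2->0; E4 2->0; new result 0 (unchanged).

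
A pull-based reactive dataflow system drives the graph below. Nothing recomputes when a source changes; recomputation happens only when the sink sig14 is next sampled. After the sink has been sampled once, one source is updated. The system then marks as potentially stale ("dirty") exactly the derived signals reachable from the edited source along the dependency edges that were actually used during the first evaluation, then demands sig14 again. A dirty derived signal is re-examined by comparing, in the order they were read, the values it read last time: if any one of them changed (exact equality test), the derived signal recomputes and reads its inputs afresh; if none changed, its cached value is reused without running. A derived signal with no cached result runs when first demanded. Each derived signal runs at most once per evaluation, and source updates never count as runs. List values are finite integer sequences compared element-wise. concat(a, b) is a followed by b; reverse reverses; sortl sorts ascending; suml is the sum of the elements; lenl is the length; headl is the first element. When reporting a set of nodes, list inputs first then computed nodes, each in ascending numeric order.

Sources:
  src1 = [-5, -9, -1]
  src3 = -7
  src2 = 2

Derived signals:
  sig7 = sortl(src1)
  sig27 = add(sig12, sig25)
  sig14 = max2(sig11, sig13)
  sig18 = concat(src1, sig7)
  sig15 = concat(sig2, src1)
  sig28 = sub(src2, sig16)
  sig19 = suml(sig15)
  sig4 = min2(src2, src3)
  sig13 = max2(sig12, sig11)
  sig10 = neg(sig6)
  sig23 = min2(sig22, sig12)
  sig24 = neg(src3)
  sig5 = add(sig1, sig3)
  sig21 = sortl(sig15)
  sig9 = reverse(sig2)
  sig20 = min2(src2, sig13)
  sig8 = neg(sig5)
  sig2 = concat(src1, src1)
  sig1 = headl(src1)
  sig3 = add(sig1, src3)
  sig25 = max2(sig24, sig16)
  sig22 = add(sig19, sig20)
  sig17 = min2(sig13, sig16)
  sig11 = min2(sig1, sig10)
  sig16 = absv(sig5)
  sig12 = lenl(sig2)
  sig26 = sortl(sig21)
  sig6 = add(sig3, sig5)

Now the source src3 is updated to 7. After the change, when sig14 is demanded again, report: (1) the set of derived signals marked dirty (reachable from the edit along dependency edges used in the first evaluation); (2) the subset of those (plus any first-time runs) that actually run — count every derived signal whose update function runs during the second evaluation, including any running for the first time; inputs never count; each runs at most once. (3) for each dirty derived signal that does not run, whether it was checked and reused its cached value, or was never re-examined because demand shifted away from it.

First evaluation (everything demanded from the output):
  sig1 = headl([-5, -9, -1]) = -5
  sig2 = concat([-5, -9, -1], [-5, -9, -1]) = [-5, -9, -1, -5, -9, -1]
  sig3 = add(-5, -7) = -12
  sig5 = add(-5, -12) = -17
  sig6 = add(-12, -17) = -29
  sig10 = neg(-29) = 29
  sig11 = min2(-5, 29) = -5
  sig12 = lenl([-5, -9, -1, -5, -9, -1]) = 6
  sig13 = max2(6, -5) = 6
  sig14 = max2(-5, 6) = 6

Propagation after the edit:
  sig3: runs — src3 -7->7; result 2.
  sig5: runs — sig3 -12->2; result -3.
  sig6: runs — sig3 -12->2; sig5 -17->-3; result -1.
  sig10: runs — sig6 -29->-1; result 1.
  sig11: runs — sig10 29->1; result -5 (same value as before).
  sig13: checked — values it read are unchanged (sig12 unchanged, sig11 unchanged); reused cached 6 without running.
  sig14: checked — values it read are unchanged (sig11 unchanged, sig13 unchanged); reused cached 6 without running.

Key observation: the change is absorbed at sig11 — it re-runs but produces the same value, and the output's value is unchanged.

Marked dirty: sig3, sig5, sig6, sig10, sig11, sig13, sig14.
Derived signals that run: sig3, sig5, sig6, sig10, sig11 — 5 in total.
Checked but reused from cache: sig13, sig14.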